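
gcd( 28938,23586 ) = 6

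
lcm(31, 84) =2604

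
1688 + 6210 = 7898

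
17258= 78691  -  61433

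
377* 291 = 109707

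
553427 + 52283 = 605710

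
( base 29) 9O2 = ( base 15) 26B2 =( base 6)102135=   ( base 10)8267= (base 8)20113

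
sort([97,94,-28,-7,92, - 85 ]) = [-85, - 28, - 7, 92 , 94,97]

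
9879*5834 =57634086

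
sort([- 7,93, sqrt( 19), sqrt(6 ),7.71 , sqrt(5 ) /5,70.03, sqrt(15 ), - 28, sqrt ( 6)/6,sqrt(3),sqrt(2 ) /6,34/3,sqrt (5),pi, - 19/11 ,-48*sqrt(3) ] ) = [ - 48*sqrt( 3), -28, - 7, - 19/11,sqrt(2)/6,  sqrt(6)/6,  sqrt(5 ) /5,sqrt( 3), sqrt(5),sqrt (6), pi,sqrt( 15),sqrt( 19),  7.71, 34/3,70.03,  93 ] 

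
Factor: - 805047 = -3^1 *149^1 * 1801^1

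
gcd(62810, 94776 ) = 22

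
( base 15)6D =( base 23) 4B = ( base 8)147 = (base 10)103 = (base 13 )7C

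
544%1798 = 544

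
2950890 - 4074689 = -1123799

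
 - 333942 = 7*( -47706 )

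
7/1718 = 7/1718 = 0.00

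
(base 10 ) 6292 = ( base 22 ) D00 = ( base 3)22122001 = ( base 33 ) 5PM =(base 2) 1100010010100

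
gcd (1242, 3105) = 621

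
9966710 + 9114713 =19081423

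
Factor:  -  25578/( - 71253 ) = 14/39 =2^1*3^( - 1 )*7^1*  13^ (-1) 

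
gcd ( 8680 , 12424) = 8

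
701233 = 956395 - 255162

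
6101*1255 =7656755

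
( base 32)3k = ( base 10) 116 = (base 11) a6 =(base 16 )74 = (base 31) 3n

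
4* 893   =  3572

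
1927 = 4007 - 2080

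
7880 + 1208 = 9088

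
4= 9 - 5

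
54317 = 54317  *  1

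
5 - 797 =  - 792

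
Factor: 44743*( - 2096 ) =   -  2^4*101^1 * 131^1 * 443^1= -93781328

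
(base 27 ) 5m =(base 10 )157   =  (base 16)9D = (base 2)10011101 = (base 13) c1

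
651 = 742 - 91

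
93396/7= 13342+ 2/7 =13342.29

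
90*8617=775530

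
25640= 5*5128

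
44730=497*90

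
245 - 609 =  - 364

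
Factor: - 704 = - 2^6*11^1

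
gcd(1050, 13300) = 350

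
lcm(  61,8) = 488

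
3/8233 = 3/8233 = 0.00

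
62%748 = 62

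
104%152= 104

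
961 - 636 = 325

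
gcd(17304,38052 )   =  84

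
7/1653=7/1653 = 0.00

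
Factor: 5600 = 2^5 * 5^2*7^1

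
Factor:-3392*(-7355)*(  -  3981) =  - 99318624960 = -2^6*3^1*5^1*53^1*1327^1 * 1471^1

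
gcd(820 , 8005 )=5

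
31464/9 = 3496 = 3496.00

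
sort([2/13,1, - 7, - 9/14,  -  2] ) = [- 7, - 2, - 9/14 , 2/13,1] 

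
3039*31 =94209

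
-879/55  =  - 16 + 1/55 = -  15.98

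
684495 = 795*861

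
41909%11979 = 5972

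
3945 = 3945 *1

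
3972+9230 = 13202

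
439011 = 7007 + 432004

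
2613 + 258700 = 261313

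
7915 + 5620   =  13535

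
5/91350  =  1/18270 =0.00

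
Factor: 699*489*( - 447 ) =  - 3^3 * 149^1 * 163^1*233^1 = - 152789517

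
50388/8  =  6298 + 1/2=6298.50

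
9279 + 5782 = 15061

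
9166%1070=606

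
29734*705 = 20962470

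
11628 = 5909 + 5719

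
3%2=1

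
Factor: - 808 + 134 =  - 2^1*337^1 = - 674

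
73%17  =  5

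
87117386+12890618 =100008004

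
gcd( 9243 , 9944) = 1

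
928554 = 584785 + 343769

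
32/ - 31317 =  -1 + 31285/31317 = - 0.00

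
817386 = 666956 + 150430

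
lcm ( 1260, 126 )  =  1260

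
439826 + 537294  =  977120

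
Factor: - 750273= - 3^1*250091^1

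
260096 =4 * 65024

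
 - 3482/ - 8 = 435 + 1/4 = 435.25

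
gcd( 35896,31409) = 4487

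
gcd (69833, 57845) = 1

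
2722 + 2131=4853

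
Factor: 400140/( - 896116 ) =-3^4*5^1*907^(-1) = - 405/907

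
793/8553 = 793/8553=0.09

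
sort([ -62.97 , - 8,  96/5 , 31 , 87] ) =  [-62.97 , - 8 , 96/5, 31, 87]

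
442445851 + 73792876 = 516238727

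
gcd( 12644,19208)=4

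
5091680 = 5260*968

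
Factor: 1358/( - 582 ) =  - 7/3 = -3^( - 1)*7^1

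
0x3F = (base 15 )43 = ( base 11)58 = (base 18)39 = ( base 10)63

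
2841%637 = 293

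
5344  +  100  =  5444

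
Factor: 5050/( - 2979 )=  - 2^1*3^(-2 )*5^2* 101^1*331^(  -  1 )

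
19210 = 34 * 565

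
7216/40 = 180 + 2/5  =  180.40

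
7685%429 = 392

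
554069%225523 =103023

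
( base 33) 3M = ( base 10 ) 121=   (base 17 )72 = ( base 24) 51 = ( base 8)171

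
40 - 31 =9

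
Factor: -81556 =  - 2^2*20389^1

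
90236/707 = 127 + 447/707 = 127.63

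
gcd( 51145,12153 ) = 1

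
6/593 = 6/593 = 0.01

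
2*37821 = 75642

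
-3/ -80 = 3/80 = 0.04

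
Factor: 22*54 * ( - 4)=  - 4752 = -2^4*3^3*11^1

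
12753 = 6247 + 6506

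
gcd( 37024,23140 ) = 4628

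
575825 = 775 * 743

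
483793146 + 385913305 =869706451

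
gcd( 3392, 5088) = 1696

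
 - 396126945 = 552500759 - 948627704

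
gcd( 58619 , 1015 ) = 1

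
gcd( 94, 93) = 1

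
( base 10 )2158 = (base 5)32113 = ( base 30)2bs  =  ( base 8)4156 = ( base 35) 1QN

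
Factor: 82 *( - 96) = - 7872 = - 2^6*3^1*41^1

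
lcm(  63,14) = 126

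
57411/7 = 8201 + 4/7 = 8201.57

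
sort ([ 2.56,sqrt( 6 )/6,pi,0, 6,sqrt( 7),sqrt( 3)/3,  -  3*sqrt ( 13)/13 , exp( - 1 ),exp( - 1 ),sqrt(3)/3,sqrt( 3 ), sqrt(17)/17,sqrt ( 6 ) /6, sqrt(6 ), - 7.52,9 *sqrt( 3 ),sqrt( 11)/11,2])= [ - 7.52, - 3*sqrt(13 )/13,0,sqrt(17 )/17,sqrt(11)/11,exp ( - 1 ),exp( - 1),sqrt( 6)/6,sqrt (6 ) /6,sqrt( 3)/3,sqrt( 3 )/3, sqrt( 3 ), 2,sqrt( 6 ),2.56,sqrt( 7),pi,6,  9*sqrt( 3 ) ] 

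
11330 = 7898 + 3432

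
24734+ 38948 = 63682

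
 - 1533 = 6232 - 7765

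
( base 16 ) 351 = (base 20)229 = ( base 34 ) ox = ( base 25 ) 18o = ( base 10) 849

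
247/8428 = 247/8428 = 0.03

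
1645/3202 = 1645/3202=0.51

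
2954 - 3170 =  - 216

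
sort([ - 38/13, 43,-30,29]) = [ -30,-38/13,  29,43]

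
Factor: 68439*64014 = 4381054146 =2^1*3^2*7^1*47^1*227^1*3259^1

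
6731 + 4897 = 11628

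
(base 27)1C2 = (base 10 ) 1055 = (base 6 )4515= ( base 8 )2037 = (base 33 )VW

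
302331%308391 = 302331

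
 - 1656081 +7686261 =6030180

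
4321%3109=1212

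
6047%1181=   142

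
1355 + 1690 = 3045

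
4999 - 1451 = 3548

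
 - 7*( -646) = 4522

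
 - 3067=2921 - 5988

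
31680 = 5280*6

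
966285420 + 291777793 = 1258063213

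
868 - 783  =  85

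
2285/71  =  2285/71 = 32.18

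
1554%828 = 726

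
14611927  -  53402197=  -  38790270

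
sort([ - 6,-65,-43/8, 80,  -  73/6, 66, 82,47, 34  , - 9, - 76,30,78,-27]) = [-76,  -  65,-27, - 73/6, - 9, - 6,-43/8, 30, 34, 47, 66, 78, 80, 82]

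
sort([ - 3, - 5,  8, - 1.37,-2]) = [ - 5, - 3,-2, - 1.37, 8 ] 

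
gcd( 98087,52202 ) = 1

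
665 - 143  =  522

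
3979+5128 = 9107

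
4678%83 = 30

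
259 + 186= 445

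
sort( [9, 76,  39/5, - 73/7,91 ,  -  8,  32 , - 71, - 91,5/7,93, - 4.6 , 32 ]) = [ - 91, - 71,  -  73/7, - 8, -4.6,  5/7, 39/5,9, 32,32, 76, 91, 93 ]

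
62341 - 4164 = 58177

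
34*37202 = 1264868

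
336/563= 336/563 = 0.60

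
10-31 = -21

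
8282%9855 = 8282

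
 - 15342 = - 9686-5656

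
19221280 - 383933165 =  -364711885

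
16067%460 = 427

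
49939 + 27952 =77891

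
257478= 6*42913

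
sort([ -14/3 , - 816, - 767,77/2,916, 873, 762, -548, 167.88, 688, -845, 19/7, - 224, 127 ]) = [ - 845, - 816, - 767, - 548 , - 224 , - 14/3,  19/7,  77/2, 127, 167.88,  688,762,873, 916]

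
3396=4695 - 1299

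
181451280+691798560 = 873249840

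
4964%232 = 92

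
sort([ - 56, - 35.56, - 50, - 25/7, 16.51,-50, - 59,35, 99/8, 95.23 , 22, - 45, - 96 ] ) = [ -96, - 59, - 56, - 50, - 50, - 45, - 35.56, - 25/7 , 99/8 , 16.51, 22, 35, 95.23]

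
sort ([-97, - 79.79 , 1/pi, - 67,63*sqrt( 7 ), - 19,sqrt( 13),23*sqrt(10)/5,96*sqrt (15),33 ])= [ - 97, - 79.79 , - 67, - 19,1/pi, sqrt( 13 ) , 23*sqrt( 10)/5, 33,63*sqrt( 7),96 * sqrt( 15 ) ]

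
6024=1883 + 4141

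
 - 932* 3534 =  - 3293688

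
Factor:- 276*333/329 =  - 91908/329 = - 2^2 * 3^3 * 7^( - 1 ) * 23^1*37^1  *47^(- 1 ) 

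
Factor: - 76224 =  - 2^6*3^1*397^1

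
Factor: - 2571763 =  - 101^1 * 25463^1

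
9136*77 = 703472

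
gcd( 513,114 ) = 57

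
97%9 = 7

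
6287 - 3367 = 2920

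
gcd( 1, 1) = 1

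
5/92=5/92= 0.05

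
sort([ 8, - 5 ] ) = [  -  5, 8 ]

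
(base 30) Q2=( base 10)782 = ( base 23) 1B0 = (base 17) 2C0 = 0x30E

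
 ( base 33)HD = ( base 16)23E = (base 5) 4244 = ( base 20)18E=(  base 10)574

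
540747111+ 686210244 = 1226957355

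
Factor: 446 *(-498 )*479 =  - 106389732 = - 2^2*3^1*83^1 * 223^1*479^1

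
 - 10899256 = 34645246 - 45544502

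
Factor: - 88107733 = - 7^2*23^1*78179^1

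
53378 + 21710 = 75088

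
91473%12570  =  3483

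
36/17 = 2 + 2/17 = 2.12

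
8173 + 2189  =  10362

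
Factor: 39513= 3^1*13171^1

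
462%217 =28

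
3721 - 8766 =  - 5045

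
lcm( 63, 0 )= 0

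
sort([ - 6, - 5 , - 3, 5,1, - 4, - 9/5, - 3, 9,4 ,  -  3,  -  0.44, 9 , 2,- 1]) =[- 6, - 5,-4, - 3, - 3, - 3,  -  9/5, - 1, - 0.44, 1, 2,4,5,  9, 9 ] 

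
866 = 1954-1088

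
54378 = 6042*9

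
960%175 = 85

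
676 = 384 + 292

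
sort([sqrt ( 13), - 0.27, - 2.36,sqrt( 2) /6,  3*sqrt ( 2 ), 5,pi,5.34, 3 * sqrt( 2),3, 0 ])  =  [ - 2.36, - 0.27, 0,sqrt(2 )/6,  3,pi,sqrt( 13),  3* sqrt( 2),3*sqrt( 2 ),5,5.34]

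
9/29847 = 3/9949 = 0.00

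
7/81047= 7/81047  =  0.00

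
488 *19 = 9272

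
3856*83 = 320048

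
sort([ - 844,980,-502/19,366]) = [ - 844, - 502/19,366,980 ] 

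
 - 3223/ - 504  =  3223/504 = 6.39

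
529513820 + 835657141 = 1365170961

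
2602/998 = 1301/499 = 2.61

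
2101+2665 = 4766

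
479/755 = 479/755=0.63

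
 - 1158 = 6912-8070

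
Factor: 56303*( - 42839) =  - 2411964217 = - 13^1*61^1*71^1*42839^1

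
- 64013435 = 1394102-65407537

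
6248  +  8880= 15128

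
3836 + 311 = 4147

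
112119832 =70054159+42065673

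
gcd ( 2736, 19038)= 114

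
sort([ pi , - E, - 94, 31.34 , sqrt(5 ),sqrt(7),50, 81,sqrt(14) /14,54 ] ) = [-94,-E,sqrt( 14) /14,  sqrt( 5 ),sqrt( 7 ),pi , 31.34, 50,54, 81] 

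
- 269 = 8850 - 9119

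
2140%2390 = 2140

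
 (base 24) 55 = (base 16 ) 7D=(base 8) 175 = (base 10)125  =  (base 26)4l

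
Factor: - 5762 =-2^1*43^1*67^1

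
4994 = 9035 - 4041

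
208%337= 208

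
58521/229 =255 + 126/229 = 255.55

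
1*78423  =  78423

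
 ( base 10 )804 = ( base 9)1083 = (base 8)1444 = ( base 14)416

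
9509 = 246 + 9263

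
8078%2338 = 1064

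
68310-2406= 65904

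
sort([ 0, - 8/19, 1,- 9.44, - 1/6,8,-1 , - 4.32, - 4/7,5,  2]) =[  -  9.44, - 4.32, - 1, - 4/7,-8/19, - 1/6,0,1,2,  5 , 8 ] 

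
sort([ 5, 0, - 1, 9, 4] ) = [ - 1, 0,  4, 5 , 9] 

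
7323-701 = 6622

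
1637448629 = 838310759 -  - 799137870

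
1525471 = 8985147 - 7459676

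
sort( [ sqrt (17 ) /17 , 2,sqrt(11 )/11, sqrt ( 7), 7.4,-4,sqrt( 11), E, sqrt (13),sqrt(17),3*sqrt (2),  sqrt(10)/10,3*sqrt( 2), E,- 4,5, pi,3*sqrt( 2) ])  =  [ - 4,-4, sqrt(17)/17,  sqrt( 11)/11,  sqrt(  10) /10 , 2,sqrt( 7), E,E, pi,sqrt (11),sqrt (13),sqrt(17) , 3*sqrt( 2),3*sqrt(2 ), 3*sqrt(2), 5,  7.4 ]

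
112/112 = 1 = 1.00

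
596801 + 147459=744260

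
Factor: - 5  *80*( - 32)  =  12800 =2^9*5^2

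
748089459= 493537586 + 254551873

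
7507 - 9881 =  - 2374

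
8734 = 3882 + 4852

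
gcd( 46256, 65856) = 784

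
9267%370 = 17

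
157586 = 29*5434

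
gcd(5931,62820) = 9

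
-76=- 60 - 16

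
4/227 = 4/227 = 0.02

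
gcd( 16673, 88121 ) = 1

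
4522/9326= 2261/4663 =0.48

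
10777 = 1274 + 9503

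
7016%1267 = 681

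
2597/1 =2597 =2597.00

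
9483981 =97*97773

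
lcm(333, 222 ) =666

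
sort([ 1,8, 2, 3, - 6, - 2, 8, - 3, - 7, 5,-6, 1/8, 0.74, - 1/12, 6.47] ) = [ - 7, - 6 ,  -  6, -3,  -  2, - 1/12, 1/8 , 0.74  ,  1 , 2, 3, 5,  6.47, 8,  8 ] 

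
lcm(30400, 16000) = 304000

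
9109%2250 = 109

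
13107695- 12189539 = 918156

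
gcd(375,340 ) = 5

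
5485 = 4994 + 491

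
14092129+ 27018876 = 41111005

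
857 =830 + 27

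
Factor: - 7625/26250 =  - 2^( - 1 )*3^( - 1)*5^( - 1) * 7^(  -  1)*61^1 = -61/210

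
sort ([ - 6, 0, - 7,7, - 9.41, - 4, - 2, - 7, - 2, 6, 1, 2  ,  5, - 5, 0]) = [ - 9.41 , - 7, - 7,-6, - 5, - 4 , - 2, - 2,  0, 0, 1, 2,5, 6,7 ] 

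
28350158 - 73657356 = -45307198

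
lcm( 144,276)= 3312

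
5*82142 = 410710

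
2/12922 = 1/6461 = 0.00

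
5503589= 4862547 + 641042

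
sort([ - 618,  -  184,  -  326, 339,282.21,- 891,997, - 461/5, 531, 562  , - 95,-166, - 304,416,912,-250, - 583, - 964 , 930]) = [ - 964,  -  891,-618 ,-583,-326, -304, - 250, - 184, - 166,  -  95, - 461/5, 282.21,339, 416, 531, 562, 912 , 930, 997] 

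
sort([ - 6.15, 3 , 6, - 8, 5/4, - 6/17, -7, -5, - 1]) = [ - 8, - 7, - 6.15,-5, - 1, - 6/17, 5/4, 3,6 ]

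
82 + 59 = 141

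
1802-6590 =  - 4788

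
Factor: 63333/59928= 2^( - 3 )*3^1*11^( - 1)*31^1 = 93/88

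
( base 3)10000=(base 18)49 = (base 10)81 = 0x51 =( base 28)2P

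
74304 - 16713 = 57591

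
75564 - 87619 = - 12055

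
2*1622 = 3244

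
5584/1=5584 = 5584.00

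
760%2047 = 760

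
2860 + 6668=9528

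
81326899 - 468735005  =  -387408106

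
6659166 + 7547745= 14206911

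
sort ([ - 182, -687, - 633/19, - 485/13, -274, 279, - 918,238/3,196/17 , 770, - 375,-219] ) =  [ - 918, - 687 , - 375 ,- 274, - 219,  -  182, -485/13, - 633/19, 196/17,238/3, 279, 770 ]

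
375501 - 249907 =125594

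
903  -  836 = 67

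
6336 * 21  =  133056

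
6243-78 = 6165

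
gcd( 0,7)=7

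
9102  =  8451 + 651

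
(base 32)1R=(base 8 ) 73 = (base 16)3b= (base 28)23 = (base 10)59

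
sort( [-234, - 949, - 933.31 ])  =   [-949, - 933.31,- 234] 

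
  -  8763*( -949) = 8316087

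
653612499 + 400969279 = 1054581778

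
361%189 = 172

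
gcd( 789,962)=1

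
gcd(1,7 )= 1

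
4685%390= 5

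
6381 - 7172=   -  791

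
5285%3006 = 2279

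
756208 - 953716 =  - 197508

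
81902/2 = 40951 = 40951.00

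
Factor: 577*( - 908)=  - 2^2*227^1*577^1 = -523916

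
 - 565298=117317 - 682615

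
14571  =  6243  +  8328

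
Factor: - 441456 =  - 2^4*3^1*17^1*541^1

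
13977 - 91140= - 77163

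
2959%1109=741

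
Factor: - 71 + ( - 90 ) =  - 7^1* 23^1 = - 161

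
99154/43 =2305 + 39/43 = 2305.91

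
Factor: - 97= - 97^1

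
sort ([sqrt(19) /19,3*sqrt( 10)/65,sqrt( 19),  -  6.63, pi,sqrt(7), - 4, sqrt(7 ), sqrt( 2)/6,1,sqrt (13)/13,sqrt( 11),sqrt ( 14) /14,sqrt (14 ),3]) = [ - 6.63, - 4, 3*sqrt ( 10)/65,sqrt (19 )/19,sqrt( 2) /6,sqrt (14)/14, sqrt(13) /13,1,sqrt(7),sqrt (7), 3,pi,sqrt(11),sqrt (14),sqrt(19) ]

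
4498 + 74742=79240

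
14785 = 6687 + 8098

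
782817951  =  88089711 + 694728240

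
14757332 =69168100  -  54410768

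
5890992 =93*63344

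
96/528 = 2/11  =  0.18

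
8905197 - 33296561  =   - 24391364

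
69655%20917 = 6904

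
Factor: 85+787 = 872 = 2^3*109^1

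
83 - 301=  - 218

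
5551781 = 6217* 893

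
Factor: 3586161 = 3^1*1195387^1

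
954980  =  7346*130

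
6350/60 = 105+5/6 = 105.83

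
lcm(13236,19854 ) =39708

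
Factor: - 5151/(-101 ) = 3^1*17^1 = 51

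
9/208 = 9/208 = 0.04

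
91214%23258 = 21440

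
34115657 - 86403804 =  - 52288147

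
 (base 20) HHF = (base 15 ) 21C0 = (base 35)5tf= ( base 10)7155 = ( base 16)1bf3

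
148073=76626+71447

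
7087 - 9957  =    -  2870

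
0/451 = 0  =  0.00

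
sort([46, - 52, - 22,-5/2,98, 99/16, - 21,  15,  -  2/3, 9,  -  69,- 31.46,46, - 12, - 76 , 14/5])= [ - 76, - 69, - 52,- 31.46, - 22, - 21, - 12, - 5/2, - 2/3, 14/5,  99/16,  9,15, 46,46, 98 ]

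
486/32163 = 162/10721 = 0.02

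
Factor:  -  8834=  - 2^1*7^1 * 631^1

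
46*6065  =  278990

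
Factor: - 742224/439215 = -2^4*5^(-1 )*47^1*  89^(- 1 )= - 752/445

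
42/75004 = 21/37502 = 0.00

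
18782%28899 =18782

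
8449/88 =96+1/88 = 96.01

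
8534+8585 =17119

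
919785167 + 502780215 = 1422565382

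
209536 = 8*26192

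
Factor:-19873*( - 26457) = 3^1*7^1 *17^1*167^1*8819^1 = 525779961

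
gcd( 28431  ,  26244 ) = 2187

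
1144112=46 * 24872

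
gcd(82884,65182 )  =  2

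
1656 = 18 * 92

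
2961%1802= 1159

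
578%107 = 43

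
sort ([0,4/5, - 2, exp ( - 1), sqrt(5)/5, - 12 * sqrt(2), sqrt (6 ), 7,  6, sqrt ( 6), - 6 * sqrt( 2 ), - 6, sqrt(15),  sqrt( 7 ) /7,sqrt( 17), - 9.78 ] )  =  [-12*sqrt( 2), - 9.78, - 6*sqrt(2), - 6, - 2,  0,exp( - 1),sqrt(7 )/7, sqrt(5 )/5 , 4/5, sqrt(6),sqrt( 6), sqrt( 15 ), sqrt(17),6, 7 ]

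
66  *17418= 1149588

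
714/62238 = 119/10373 = 0.01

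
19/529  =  19/529= 0.04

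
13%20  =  13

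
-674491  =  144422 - 818913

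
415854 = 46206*9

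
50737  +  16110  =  66847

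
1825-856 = 969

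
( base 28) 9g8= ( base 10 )7512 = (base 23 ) e4e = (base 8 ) 16530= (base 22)fba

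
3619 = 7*517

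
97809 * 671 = 65629839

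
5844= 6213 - 369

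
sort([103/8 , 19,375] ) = [103/8, 19 , 375 ] 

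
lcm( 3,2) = 6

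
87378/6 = 14563 =14563.00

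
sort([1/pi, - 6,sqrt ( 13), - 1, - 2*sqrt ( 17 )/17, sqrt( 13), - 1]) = [ - 6 ,  -  1, - 1, - 2*sqrt( 17 )/17,1/pi , sqrt( 13),sqrt (13)] 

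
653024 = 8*81628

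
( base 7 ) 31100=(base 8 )16653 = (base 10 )7595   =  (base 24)d4b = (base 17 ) 194d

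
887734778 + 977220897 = 1864955675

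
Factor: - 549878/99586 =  - 7^2*17^( - 1)*29^( - 1)*31^1*101^(  -  1)*181^1 = - 274939/49793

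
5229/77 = 747/11  =  67.91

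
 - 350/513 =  - 1 + 163/513 = - 0.68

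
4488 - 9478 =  - 4990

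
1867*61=113887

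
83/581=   1/7 = 0.14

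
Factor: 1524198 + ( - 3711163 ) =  - 5^1*11^1*17^1 * 2339^1 = - 2186965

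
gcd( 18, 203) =1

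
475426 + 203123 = 678549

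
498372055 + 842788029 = 1341160084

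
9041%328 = 185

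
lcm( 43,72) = 3096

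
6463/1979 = 3 + 526/1979=3.27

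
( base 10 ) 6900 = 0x1af4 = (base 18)1356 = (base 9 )10416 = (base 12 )3BB0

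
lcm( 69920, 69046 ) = 5523680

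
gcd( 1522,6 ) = 2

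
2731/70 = 39 + 1/70  =  39.01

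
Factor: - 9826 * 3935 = -38665310 = - 2^1 * 5^1*17^3 * 787^1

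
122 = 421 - 299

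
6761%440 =161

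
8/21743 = 8/21743=0.00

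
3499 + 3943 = 7442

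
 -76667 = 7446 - 84113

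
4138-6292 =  - 2154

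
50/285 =10/57 = 0.18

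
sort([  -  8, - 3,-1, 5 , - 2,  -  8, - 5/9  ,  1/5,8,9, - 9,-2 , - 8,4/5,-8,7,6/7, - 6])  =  [ - 9,-8, - 8, - 8, - 8, - 6 , - 3, - 2, - 2, - 1,-5/9,1/5 , 4/5,6/7,5,7,  8,9] 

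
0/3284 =0 = 0.00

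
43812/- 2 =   -  21906+0/1=-21906.00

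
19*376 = 7144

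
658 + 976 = 1634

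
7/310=7/310= 0.02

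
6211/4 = 6211/4 = 1552.75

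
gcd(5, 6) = 1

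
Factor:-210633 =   -  3^1*61^1 *1151^1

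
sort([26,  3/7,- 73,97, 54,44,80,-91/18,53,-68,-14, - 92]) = [ - 92,  -  73,-68, - 14, - 91/18,3/7,26,44, 53, 54 , 80, 97] 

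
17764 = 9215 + 8549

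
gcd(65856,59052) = 84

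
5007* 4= 20028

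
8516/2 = 4258 = 4258.00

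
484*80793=39103812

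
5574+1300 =6874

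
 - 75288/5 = - 75288/5 = - 15057.60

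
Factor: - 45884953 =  - 73^1 * 628561^1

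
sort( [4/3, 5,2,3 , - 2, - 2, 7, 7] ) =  [ - 2, - 2, 4/3,2 , 3,5, 7,  7] 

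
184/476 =46/119 = 0.39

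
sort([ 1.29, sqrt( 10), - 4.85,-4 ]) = [-4.85,  -  4,1.29,sqrt(10)] 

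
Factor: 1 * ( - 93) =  - 3^1*31^1 = - 93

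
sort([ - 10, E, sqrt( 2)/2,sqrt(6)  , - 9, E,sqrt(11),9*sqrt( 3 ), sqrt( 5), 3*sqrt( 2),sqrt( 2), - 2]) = [-10, - 9,- 2, sqrt( 2)/2,sqrt( 2 ) , sqrt (5),sqrt(6 ), E,E, sqrt( 11 ),3* sqrt( 2 ),  9*sqrt( 3 )]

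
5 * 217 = 1085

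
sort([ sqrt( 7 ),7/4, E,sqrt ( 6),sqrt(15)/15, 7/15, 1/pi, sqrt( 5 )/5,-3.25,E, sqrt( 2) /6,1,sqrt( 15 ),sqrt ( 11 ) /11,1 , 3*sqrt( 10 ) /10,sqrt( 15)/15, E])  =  [ - 3.25,sqrt( 2) /6,sqrt(15) /15,  sqrt( 15)/15,  sqrt ( 11) /11,1/pi,sqrt(5 )/5,7/15,  3*sqrt( 10 )/10,1,1,  7/4, sqrt( 6), sqrt( 7),E, E, E,sqrt (15)]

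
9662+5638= 15300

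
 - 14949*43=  - 642807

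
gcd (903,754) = 1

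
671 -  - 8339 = 9010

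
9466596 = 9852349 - 385753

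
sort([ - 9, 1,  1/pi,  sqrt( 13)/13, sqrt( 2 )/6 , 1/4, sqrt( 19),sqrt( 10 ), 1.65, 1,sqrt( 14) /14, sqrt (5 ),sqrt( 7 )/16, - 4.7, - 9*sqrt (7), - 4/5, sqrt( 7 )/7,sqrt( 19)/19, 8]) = [ - 9*sqrt( 7), - 9, - 4.7, - 4/5 , sqrt( 7) /16, sqrt( 19 ) /19, sqrt( 2 ) /6, 1/4,sqrt( 14) /14, sqrt(13 )/13 , 1/pi, sqrt( 7 ) /7, 1,1,1.65, sqrt (5), sqrt( 10), sqrt(19), 8] 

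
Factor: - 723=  - 3^1* 241^1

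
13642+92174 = 105816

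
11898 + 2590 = 14488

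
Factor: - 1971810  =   - 2^1*3^3*5^1*67^1 * 109^1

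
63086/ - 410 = -31543/205 = -153.87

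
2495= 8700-6205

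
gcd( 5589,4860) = 243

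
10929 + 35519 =46448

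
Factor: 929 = 929^1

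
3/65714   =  3/65714 = 0.00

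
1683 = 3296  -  1613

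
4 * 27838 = 111352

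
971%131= 54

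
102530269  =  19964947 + 82565322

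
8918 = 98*91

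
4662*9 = 41958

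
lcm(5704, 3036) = 188232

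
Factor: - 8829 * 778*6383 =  - 2^1*3^4*13^1 *109^1*389^1*491^1 = - 43844584446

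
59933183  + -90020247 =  - 30087064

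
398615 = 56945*7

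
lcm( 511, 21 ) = 1533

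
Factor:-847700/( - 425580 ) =3^( - 1 )*5^1* 7^2*41^( - 1 ) = 245/123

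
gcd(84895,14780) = 5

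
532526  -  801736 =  - 269210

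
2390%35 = 10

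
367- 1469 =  - 1102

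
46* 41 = 1886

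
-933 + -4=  - 937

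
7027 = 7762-735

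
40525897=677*59861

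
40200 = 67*600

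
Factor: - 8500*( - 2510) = 21335000=   2^3*5^4*17^1 * 251^1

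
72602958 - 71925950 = 677008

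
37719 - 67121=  - 29402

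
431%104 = 15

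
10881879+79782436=90664315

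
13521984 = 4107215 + 9414769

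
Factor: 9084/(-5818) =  - 4542/2909 = - 2^1*3^1*757^1* 2909^( - 1 )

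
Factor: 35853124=2^2* 8963281^1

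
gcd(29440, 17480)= 920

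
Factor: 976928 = 2^5*30529^1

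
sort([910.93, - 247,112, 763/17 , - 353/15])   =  [-247, - 353/15, 763/17, 112, 910.93] 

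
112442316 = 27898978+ 84543338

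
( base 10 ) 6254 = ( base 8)14156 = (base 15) 1cbe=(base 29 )7CJ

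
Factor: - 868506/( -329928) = 2^( -2)*59^(-1 ) * 233^(-1)*144751^1 = 144751/54988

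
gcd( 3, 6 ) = 3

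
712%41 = 15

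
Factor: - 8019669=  - 3^1*7^1*31^1*97^1*127^1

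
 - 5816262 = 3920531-9736793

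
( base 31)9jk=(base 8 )22052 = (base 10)9258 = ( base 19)16C5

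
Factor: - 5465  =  - 5^1*1093^1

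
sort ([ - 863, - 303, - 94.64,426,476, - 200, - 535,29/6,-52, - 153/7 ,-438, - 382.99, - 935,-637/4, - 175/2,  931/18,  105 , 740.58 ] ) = [ - 935, -863 , - 535 , - 438, - 382.99, - 303, - 200, - 637/4, - 94.64, - 175/2 , - 52, - 153/7,29/6, 931/18, 105 , 426, 476,  740.58] 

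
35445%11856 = 11733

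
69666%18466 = 14268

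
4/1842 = 2/921 = 0.00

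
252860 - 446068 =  - 193208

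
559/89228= 559/89228 = 0.01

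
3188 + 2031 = 5219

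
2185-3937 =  - 1752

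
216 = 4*54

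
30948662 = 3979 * 7778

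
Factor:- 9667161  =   - 3^3 * 7^2*7307^1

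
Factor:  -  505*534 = -269670 = - 2^1*3^1*5^1 * 89^1*101^1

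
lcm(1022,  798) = 58254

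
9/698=9/698 = 0.01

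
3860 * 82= 316520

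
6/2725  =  6/2725 = 0.00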